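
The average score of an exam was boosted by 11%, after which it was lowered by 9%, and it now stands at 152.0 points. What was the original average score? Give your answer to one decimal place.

Undoing the 9% decrease: 152.0 ÷ 0.91 ≈ 167.032967.
Undoing the 11% increase: 167.032967 ÷ 1.11 ≈ 150.5 points.

150.5 points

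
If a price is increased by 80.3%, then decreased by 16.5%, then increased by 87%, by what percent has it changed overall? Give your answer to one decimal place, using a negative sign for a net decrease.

181.5%

An 80.3% increase multiplies by 1.803.
Then a 16.5% decrease: 1.803 × 0.835 = 1.505505.
Then an 87% increase: 1.505505 × 1.87 = 2.81529435.
Overall factor 2.81529435, i.e. 181.5%.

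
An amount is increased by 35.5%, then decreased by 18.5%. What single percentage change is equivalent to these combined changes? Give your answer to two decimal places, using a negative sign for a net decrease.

The combined multiplier is 1.355 × 0.815 = 1.104325.
That corresponds to an increase of 10.43%.

10.43%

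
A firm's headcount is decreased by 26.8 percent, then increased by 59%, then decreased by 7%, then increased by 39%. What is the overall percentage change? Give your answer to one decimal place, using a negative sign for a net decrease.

A 26.8% decrease multiplies by 0.732.
Then a 59% increase: 0.732 × 1.59 = 1.16388.
Then a 7% decrease: 1.16388 × 0.93 = 1.0824084.
Then a 39% increase: 1.0824084 × 1.39 = 1.504547676.
Overall factor 1.504547676, i.e. 50.5%.

50.5%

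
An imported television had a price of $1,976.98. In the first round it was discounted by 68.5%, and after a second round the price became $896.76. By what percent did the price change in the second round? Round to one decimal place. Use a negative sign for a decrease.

After the first round: $1,976.98 × 0.315 = $622.7487.
Second-round multiplier: $896.76 ÷ $622.7487 ≈ 1.44.
That is a change of 44.0%.

44.0%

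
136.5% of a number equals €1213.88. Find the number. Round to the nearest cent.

€1213.88 ÷ 1.365 ≈ €889.29.

€889.29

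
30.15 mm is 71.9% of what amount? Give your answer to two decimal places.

41.93 mm

30.15 mm ÷ 0.719 ≈ 41.93 mm.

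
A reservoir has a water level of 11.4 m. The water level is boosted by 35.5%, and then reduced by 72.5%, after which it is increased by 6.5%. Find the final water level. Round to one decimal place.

Each change multiplies by a factor: 1.355 × 0.275 × 1.065 = 0.396845625.
11.4 × 0.396845625 = 4.524040125 ≈ 4.5.

4.5 m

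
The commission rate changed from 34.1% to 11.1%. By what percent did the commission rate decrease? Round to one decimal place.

The change is 11.1 − 34.1 = -23.0 percentage points.
Relative to the original 34.1%, that is -23.0 ÷ 34.1 ≈ -67.4%.
So the commission rate fell by 67.4%.

67.4%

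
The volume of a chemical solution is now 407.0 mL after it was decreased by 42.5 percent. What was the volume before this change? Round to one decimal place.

The overall multiplier applied was 0.575.
So the original volume was 407.0 ÷ 0.575 ≈ 707.8 mL.

707.8 mL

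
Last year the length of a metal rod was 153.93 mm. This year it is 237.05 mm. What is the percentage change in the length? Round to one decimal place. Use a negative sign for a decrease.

54.0%

Change: 237.05 − 153.93 = 83.12.
Relative to the original: 83.12 ÷ 153.93 ≈ 54.0%.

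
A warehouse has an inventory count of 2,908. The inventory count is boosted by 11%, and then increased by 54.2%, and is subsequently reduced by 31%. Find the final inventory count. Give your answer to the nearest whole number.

3,434

Apply the 11% increase: 2,908 × 1.11 = 3227.88.
Apply the 54.2% increase: 3227.88 × 1.542 = 4977.39096.
After the 31% decrease: 4977.39096 × 0.69 = 3434.3997624 ≈ 3,434.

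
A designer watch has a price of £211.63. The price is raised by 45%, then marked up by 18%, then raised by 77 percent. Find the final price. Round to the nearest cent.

45% increase: £211.63 × 1.45 = £306.8635.
Apply the 18% increase: £306.8635 × 1.18 = £362.09893.
77% increase: £362.09893 × 1.77 = £640.9151061 ≈ £640.92.

£640.92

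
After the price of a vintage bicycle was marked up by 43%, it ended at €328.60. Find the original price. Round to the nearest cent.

The overall multiplier applied was 1.43.
So the original price was €328.60 ÷ 1.43 ≈ €229.79.

€229.79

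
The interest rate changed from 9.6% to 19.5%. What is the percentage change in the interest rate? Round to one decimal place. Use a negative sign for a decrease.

The change is 19.5 − 9.6 = 9.9 percentage points.
Relative to the original 9.6%, that is 9.9 ÷ 9.6 ≈ 103.1%.

103.1%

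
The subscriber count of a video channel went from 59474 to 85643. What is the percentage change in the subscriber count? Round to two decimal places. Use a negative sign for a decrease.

Change: 85643 − 59474 = 26169.
Relative to the original: 26169 ÷ 59474 ≈ 44.00%.

44.00%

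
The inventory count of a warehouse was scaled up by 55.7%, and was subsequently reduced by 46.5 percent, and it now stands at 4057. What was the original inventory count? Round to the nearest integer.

4870

The overall multiplier applied was 1.557 × 0.535 = 0.832995.
So the original inventory count was 4057 ÷ 0.832995 ≈ 4870.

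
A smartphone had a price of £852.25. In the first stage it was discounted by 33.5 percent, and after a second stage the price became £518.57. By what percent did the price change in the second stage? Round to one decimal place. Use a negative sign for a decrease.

-8.5%

After the first stage: £852.25 × 0.665 = £566.74625.
Second-stage multiplier: £518.57 ÷ £566.74625 ≈ 0.915.
That is a change of -8.5%.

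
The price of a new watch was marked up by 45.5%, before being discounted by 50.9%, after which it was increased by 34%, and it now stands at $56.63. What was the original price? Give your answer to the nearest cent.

$59.16

Undoing the 34% increase: $56.63 ÷ 1.34 ≈ $42.261194.
Undoing the 50.9% decrease: $42.261194 ÷ 0.491 ≈ $86.071678.
Undoing the 45.5% increase: $86.071678 ÷ 1.455 ≈ $59.16.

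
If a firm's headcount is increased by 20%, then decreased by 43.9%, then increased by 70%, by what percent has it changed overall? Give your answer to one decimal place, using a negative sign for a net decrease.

14.4%

A 20% increase multiplies by 1.2.
Then a 43.9% decrease: 1.2 × 0.561 = 0.6732.
Then a 70% increase: 0.6732 × 1.7 = 1.14444.
Overall factor 1.14444, i.e. 14.4%.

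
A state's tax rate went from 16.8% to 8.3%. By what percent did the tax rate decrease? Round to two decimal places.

The change is 8.3 − 16.8 = -8.5 percentage points.
Relative to the original 16.8%, that is -8.5 ÷ 16.8 ≈ -50.60%.
So the tax rate fell by 50.60%.

50.60%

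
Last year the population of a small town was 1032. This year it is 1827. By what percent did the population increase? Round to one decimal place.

Change: 1827 − 1032 = 795.
Relative to the original: 795 ÷ 1032 ≈ 77.0%.
So the population increased by 77.0%.

77.0%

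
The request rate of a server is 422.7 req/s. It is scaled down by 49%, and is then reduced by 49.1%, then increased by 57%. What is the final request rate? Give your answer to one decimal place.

172.3 req/s

Apply the 49% decrease: 422.7 × 0.51 = 215.577.
After the 49.1% decrease: 215.577 × 0.509 = 109.728693.
57% increase: 109.728693 × 1.57 = 172.27404801 ≈ 172.3.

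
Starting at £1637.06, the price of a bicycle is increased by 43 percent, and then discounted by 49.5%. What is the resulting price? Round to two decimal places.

Apply the 43% increase: £1637.06 × 1.43 = £2340.9958.
Apply the 49.5% decrease: £2340.9958 × 0.505 = £1182.202879 ≈ £1182.20.

£1182.20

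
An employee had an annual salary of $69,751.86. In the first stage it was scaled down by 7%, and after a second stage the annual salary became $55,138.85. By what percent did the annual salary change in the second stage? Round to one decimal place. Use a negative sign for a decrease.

After the first stage: $69,751.86 × 0.93 = $64869.2298.
Second-stage multiplier: $55,138.85 ÷ $64869.2298 ≈ 0.85.
That is a change of -15.0%.

-15.0%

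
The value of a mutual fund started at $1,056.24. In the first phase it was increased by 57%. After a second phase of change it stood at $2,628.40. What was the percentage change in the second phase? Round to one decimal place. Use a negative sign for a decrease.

After the first phase: $1,056.24 × 1.57 = $1658.2968.
Second-phase multiplier: $2,628.40 ÷ $1658.2968 ≈ 1.585.
That is a change of 58.5%.

58.5%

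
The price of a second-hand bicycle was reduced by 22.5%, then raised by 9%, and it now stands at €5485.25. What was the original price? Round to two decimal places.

€6493.34

Undoing the 9% increase: €5485.25 ÷ 1.09 ≈ €5032.33945.
Undoing the 22.5% decrease: €5032.33945 ÷ 0.775 ≈ €6493.34.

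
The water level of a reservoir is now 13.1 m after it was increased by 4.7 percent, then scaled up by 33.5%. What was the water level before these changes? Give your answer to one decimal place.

Undoing the 33.5% increase: 13.1 ÷ 1.335 ≈ 9.812734.
Undoing the 4.7% increase: 9.812734 ÷ 1.047 ≈ 9.4 m.

9.4 m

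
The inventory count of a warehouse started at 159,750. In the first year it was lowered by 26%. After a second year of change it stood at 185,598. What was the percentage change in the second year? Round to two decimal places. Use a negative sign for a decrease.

After the first year: 159,750 × 0.74 = 118215.
Second-year multiplier: 185,598 ÷ 118215 ≈ 1.570004.
That is a change of 57.00%.

57.00%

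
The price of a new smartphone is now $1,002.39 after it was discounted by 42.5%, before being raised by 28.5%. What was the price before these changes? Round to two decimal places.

$1,356.64

Undoing the 28.5% increase: $1,002.39 ÷ 1.285 ≈ $780.070039.
Undoing the 42.5% decrease: $780.070039 ÷ 0.575 ≈ $1,356.64.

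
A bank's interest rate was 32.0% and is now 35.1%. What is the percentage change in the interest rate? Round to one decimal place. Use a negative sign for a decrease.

The change is 35.1 − 32.0 = 3.1 percentage points.
Relative to the original 32.0%, that is 3.1 ÷ 32.0 ≈ 9.7%.

9.7%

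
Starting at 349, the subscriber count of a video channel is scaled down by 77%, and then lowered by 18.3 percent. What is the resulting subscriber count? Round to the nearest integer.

66

Each change multiplies by a factor: 0.23 × 0.817 = 0.18791.
349 × 0.18791 = 65.58059 ≈ 66.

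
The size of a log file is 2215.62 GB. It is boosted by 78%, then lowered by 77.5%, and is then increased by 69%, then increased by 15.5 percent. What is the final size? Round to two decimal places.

Apply the 78% increase: 2215.62 × 1.78 = 3943.8036.
77.5% decrease: 3943.8036 × 0.225 = 887.35581.
69% increase: 887.35581 × 1.69 = 1499.6313189.
After the 15.5% increase: 1499.6313189 × 1.155 = 1732.0741733295 ≈ 1732.07.

1732.07 GB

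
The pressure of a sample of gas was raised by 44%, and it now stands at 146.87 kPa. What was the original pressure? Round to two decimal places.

101.99 kPa

The overall multiplier applied was 1.44.
So the original pressure was 146.87 ÷ 1.44 ≈ 101.99 kPa.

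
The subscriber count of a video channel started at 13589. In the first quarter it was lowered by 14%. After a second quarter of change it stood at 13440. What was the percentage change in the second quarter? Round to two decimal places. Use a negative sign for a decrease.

After the first quarter: 13589 × 0.86 = 11686.54.
Second-quarter multiplier: 13440 ÷ 11686.54 ≈ 1.150041.
That is a change of 15.00%.

15.00%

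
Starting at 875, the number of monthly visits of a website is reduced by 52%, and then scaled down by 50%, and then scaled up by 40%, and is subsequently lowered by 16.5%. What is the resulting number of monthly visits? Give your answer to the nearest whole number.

Each change multiplies by a factor: 0.48 × 0.5 × 1.4 × 0.835 = 0.28056.
875 × 0.28056 = 245.49 ≈ 245.

245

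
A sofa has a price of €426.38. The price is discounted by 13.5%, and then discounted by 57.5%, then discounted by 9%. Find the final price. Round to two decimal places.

Apply the 13.5% decrease: €426.38 × 0.865 = €368.8187.
After the 57.5% decrease: €368.8187 × 0.425 = €156.7479475.
After the 9% decrease: €156.7479475 × 0.91 = €142.640632225 ≈ €142.64.

€142.64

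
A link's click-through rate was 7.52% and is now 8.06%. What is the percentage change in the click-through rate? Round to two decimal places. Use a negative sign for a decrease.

7.18%

The change is 8.06 − 7.52 = 0.54 percentage points.
Relative to the original 7.52%, that is 0.54 ÷ 7.52 ≈ 7.18%.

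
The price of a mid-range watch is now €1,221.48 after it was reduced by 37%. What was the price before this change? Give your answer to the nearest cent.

€1,938.86

The overall multiplier applied was 0.63.
So the original price was €1,221.48 ÷ 0.63 ≈ €1,938.86.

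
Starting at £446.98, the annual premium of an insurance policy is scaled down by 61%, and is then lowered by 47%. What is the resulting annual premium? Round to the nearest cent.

Apply the 61% decrease: £446.98 × 0.39 = £174.3222.
After the 47% decrease: £174.3222 × 0.53 = £92.390766 ≈ £92.39.

£92.39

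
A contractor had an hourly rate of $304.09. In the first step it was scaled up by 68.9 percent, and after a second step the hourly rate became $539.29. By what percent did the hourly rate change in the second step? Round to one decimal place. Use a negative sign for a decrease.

After the first step: $304.09 × 1.689 = $513.60801.
Second-step multiplier: $539.29 ÷ $513.60801 ≈ 1.05.
That is a change of 5.0%.

5.0%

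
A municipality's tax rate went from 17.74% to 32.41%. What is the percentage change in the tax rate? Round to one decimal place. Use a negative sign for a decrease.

The change is 32.41 − 17.74 = 14.67 percentage points.
Relative to the original 17.74%, that is 14.67 ÷ 17.74 ≈ 82.7%.

82.7%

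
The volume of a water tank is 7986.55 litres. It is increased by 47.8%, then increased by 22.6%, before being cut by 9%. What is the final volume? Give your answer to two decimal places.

13169.39 litres

Apply the 47.8% increase: 7986.55 × 1.478 = 11804.1209.
After the 22.6% increase: 11804.1209 × 1.226 = 14471.8522234.
After the 9% decrease: 14471.8522234 × 0.91 = 13169.385523294 ≈ 13169.39.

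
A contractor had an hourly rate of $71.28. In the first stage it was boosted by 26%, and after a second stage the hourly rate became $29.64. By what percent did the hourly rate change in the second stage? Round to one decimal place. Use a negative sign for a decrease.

-67.0%

After the first stage: $71.28 × 1.26 = $89.8128.
Second-stage multiplier: $29.64 ÷ $89.8128 ≈ 0.33002.
That is a change of -67.0%.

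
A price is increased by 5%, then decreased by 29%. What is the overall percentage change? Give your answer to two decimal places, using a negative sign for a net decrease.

-25.45%

The combined multiplier is 1.05 × 0.71 = 0.7455.
That corresponds to a decrease of 25.45%.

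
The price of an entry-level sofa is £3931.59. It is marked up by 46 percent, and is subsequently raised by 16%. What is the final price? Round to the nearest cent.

Each change multiplies by a factor: 1.46 × 1.16 = 1.6936.
£3931.59 × 1.6936 = £6658.540824 ≈ £6658.54.

£6658.54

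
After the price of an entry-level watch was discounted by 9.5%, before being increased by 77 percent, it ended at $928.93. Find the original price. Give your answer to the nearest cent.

$579.91

Undoing the 77% increase: $928.93 ÷ 1.77 ≈ $524.819209.
Undoing the 9.5% decrease: $524.819209 ÷ 0.905 ≈ $579.91.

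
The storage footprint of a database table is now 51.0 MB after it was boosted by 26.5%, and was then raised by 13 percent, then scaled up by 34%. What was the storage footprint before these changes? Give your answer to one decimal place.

The overall multiplier applied was 1.265 × 1.13 × 1.34 = 1.915463.
So the original storage footprint was 51.0 ÷ 1.915463 ≈ 26.6 MB.

26.6 MB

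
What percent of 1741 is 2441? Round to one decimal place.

140.2%

2441 ÷ 1741 ≈ 140.2%.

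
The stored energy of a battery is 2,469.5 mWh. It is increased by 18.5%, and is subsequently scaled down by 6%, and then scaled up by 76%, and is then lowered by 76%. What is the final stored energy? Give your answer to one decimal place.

Apply the 18.5% increase: 2,469.5 × 1.185 = 2926.3575.
After the 6% decrease: 2926.3575 × 0.94 = 2750.77605.
After the 76% increase: 2750.77605 × 1.76 = 4841.365848.
76% decrease: 4841.365848 × 0.24 = 1161.92780352 ≈ 1,161.9.

1,161.9 mWh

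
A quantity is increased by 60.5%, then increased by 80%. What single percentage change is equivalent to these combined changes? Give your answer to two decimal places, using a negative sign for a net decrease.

188.90%

A 60.5% increase multiplies by 1.605.
Then an 80% increase: 1.605 × 1.8 = 2.889.
Overall factor 2.889, i.e. 188.90%.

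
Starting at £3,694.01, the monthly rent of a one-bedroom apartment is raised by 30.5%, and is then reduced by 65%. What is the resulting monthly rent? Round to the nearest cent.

£1,687.24

Each change multiplies by a factor: 1.305 × 0.35 = 0.45675.
£3,694.01 × 0.45675 = £1687.2390675 ≈ £1,687.24.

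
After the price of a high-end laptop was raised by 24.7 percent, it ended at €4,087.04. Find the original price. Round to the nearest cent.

€3,277.50

The overall multiplier applied was 1.247.
So the original price was €4,087.04 ÷ 1.247 ≈ €3,277.50.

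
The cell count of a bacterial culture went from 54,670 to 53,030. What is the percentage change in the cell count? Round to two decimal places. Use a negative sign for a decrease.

-3.00%

Change: 53,030 − 54,670 = -1,640.
Relative to the original: -1,640 ÷ 54,670 ≈ -3.00%.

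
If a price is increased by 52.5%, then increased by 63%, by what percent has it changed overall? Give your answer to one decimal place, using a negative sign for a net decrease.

148.6%

The combined multiplier is 1.525 × 1.63 = 2.48575.
That corresponds to an increase of 148.6%.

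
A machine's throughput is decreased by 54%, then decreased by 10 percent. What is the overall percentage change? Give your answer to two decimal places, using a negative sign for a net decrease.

The combined multiplier is 0.46 × 0.9 = 0.414.
That corresponds to a decrease of 58.60%.

-58.60%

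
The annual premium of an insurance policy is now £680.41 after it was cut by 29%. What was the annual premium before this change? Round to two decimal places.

The overall multiplier applied was 0.71.
So the original annual premium was £680.41 ÷ 0.71 ≈ £958.32.

£958.32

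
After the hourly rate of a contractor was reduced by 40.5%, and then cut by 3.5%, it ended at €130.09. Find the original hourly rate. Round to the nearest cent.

Undoing the 3.5% decrease: €130.09 ÷ 0.965 ≈ €134.80829.
Undoing the 40.5% decrease: €134.80829 ÷ 0.595 ≈ €226.57.

€226.57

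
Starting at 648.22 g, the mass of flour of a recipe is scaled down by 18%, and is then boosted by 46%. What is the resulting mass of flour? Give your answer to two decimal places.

Each change multiplies by a factor: 0.82 × 1.46 = 1.1972.
648.22 × 1.1972 = 776.048984 ≈ 776.05.

776.05 g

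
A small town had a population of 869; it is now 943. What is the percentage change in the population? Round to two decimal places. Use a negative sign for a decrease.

8.52%

Change: 943 − 869 = 74.
Relative to the original: 74 ÷ 869 ≈ 8.52%.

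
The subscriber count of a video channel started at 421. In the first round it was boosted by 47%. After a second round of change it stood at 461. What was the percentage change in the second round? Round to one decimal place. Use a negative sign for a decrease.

After the first round: 421 × 1.47 = 618.87.
Second-round multiplier: 461 ÷ 618.87 ≈ 0.74491.
That is a change of -25.5%.

-25.5%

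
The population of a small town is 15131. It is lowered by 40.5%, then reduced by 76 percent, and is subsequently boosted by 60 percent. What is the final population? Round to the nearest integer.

40.5% decrease: 15131 × 0.595 = 9002.945.
Apply the 76% decrease: 9002.945 × 0.24 = 2160.7068.
60% increase: 2160.7068 × 1.6 = 3457.13088 ≈ 3457.

3457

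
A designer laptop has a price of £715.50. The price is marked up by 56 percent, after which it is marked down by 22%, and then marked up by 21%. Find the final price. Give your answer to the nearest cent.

£1053.45

Each change multiplies by a factor: 1.56 × 0.78 × 1.21 = 1.472328.
£715.50 × 1.472328 = £1053.450684 ≈ £1053.45.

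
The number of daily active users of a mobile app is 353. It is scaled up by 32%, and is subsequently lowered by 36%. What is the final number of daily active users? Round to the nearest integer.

Each change multiplies by a factor: 1.32 × 0.64 = 0.8448.
353 × 0.8448 = 298.2144 ≈ 298.

298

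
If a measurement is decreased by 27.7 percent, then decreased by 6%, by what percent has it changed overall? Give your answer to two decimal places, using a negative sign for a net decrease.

-32.04%

The combined multiplier is 0.723 × 0.94 = 0.67962.
That corresponds to a decrease of 32.04%.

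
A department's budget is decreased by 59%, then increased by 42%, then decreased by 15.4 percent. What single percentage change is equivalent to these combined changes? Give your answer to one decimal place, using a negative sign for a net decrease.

-50.7%

The combined multiplier is 0.41 × 1.42 × 0.846 = 0.4925412.
That corresponds to a decrease of 50.7%.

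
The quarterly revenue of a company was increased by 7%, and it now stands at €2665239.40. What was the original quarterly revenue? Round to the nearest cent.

The overall multiplier applied was 1.07.
So the original quarterly revenue was €2665239.40 ÷ 1.07 ≈ €2490877.94.

€2490877.94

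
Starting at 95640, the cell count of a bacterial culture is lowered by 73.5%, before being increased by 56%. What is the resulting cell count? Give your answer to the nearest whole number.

After the 73.5% decrease: 95640 × 0.265 = 25344.6.
56% increase: 25344.6 × 1.56 = 39537.576 ≈ 39538.

39538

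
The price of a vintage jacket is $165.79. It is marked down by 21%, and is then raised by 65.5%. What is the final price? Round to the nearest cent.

Each change multiplies by a factor: 0.79 × 1.655 = 1.30745.
$165.79 × 1.30745 = $216.7621355 ≈ $216.76.

$216.76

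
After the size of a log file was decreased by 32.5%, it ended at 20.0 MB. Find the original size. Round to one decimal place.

The overall multiplier applied was 0.675.
So the original size was 20.0 ÷ 0.675 ≈ 29.6 MB.

29.6 MB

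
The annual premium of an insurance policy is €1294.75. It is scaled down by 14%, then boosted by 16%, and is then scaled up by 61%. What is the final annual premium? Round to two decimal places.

Each change multiplies by a factor: 0.86 × 1.16 × 1.61 = 1.606136.
€1294.75 × 1.606136 = €2079.544586 ≈ €2079.54.

€2079.54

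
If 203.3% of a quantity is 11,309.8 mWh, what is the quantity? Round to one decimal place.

11,309.8 mWh ÷ 2.033 ≈ 5,563.1 mWh.

5,563.1 mWh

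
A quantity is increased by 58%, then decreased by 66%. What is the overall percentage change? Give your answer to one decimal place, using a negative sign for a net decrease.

A 58% increase multiplies by 1.58.
Then a 66% decrease: 1.58 × 0.34 = 0.5372.
Overall factor 0.5372, i.e. -46.3%.

-46.3%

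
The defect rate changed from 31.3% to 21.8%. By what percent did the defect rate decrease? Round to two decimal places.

30.35%

The change is 21.8 − 31.3 = -9.5 percentage points.
Relative to the original 31.3%, that is -9.5 ÷ 31.3 ≈ -30.35%.
So the defect rate fell by 30.35%.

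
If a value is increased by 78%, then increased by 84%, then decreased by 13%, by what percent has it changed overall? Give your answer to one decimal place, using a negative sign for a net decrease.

184.9%

A 78% increase multiplies by 1.78.
Then an 84% increase: 1.78 × 1.84 = 3.2752.
Then a 13% decrease: 3.2752 × 0.87 = 2.849424.
Overall factor 2.849424, i.e. 184.9%.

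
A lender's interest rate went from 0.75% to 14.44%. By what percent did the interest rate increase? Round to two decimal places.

1825.33%

The change is 14.44 − 0.75 = 13.69 percentage points.
Relative to the original 0.75%, that is 13.69 ÷ 0.75 ≈ 1825.33%.
So the interest rate rose by 1825.33%.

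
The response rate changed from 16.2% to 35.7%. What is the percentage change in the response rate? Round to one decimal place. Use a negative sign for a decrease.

120.4%

The change is 35.7 − 16.2 = 19.5 percentage points.
Relative to the original 16.2%, that is 19.5 ÷ 16.2 ≈ 120.4%.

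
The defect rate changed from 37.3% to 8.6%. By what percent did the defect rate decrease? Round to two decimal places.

The change is 8.6 − 37.3 = -28.7 percentage points.
Relative to the original 37.3%, that is -28.7 ÷ 37.3 ≈ -76.94%.
So the defect rate fell by 76.94%.

76.94%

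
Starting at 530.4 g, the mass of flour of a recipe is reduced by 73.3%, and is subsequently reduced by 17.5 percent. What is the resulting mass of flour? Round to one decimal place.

116.8 g

Apply the 73.3% decrease: 530.4 × 0.267 = 141.6168.
After the 17.5% decrease: 141.6168 × 0.825 = 116.83386 ≈ 116.8.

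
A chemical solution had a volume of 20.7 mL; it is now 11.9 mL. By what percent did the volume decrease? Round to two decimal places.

Change: 11.9 − 20.7 = -8.8.
Relative to the original: -8.8 ÷ 20.7 ≈ -42.51%.
So the volume decreased by 42.51%.

42.51%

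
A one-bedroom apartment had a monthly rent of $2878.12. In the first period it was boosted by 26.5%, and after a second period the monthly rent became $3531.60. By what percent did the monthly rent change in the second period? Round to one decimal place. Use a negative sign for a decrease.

-3.0%

After the first period: $2878.12 × 1.265 = $3640.8218.
Second-period multiplier: $3531.60 ÷ $3640.8218 ≈ 0.97.
That is a change of -3.0%.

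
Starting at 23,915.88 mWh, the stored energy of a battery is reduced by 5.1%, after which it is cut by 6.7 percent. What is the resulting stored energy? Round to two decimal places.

21,175.53 mWh

5.1% decrease: 23,915.88 × 0.949 = 22696.17012.
6.7% decrease: 22696.17012 × 0.933 = 21175.52672196 ≈ 21,175.53.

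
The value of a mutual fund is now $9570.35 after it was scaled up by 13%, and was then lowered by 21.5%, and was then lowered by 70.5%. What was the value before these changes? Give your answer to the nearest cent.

Undoing the 70.5% decrease: $9570.35 ÷ 0.295 ≈ $32441.864407.
Undoing the 21.5% decrease: $32441.864407 ÷ 0.785 ≈ $41327.215805.
Undoing the 13% increase: $41327.215805 ÷ 1.13 ≈ $36572.76.

$36572.76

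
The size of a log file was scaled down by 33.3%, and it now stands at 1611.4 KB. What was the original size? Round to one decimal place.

The overall multiplier applied was 0.667.
So the original size was 1611.4 ÷ 0.667 ≈ 2415.9 KB.

2415.9 KB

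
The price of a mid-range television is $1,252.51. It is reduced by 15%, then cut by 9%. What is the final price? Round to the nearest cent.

15% decrease: $1,252.51 × 0.85 = $1064.6335.
Apply the 9% decrease: $1064.6335 × 0.91 = $968.816485 ≈ $968.82.

$968.82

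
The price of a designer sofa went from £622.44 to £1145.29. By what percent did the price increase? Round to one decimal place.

Change: £1145.29 − £622.44 = £522.85.
Relative to the original: £522.85 ÷ £622.44 ≈ 84.0%.
So the price increased by 84.0%.

84.0%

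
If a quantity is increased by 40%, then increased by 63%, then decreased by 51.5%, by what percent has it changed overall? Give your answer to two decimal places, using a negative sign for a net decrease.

The combined multiplier is 1.4 × 1.63 × 0.485 = 1.10677.
That corresponds to an increase of 10.68%.

10.68%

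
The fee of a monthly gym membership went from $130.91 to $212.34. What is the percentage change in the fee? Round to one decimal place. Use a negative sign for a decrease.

Change: $212.34 − $130.91 = $81.43.
Relative to the original: $81.43 ÷ $130.91 ≈ 62.2%.

62.2%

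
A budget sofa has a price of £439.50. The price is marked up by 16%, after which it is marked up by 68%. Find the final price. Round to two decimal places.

£856.50

Each change multiplies by a factor: 1.16 × 1.68 = 1.9488.
£439.50 × 1.9488 = £856.4976 ≈ £856.50.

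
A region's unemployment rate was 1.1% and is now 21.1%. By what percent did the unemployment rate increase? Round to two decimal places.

The change is 21.1 − 1.1 = 20.0 percentage points.
Relative to the original 1.1%, that is 20.0 ÷ 1.1 ≈ 1818.18%.
So the unemployment rate rose by 1818.18%.

1818.18%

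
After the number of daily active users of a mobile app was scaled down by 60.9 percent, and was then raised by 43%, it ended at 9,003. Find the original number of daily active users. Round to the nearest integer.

The overall multiplier applied was 0.391 × 1.43 = 0.55913.
So the original number of daily active users was 9,003 ÷ 0.55913 ≈ 16,102.

16,102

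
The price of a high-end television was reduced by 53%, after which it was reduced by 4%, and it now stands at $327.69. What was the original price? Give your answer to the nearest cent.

The overall multiplier applied was 0.47 × 0.96 = 0.4512.
So the original price was $327.69 ÷ 0.4512 ≈ $726.26.

$726.26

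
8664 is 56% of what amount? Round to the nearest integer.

8664 ÷ 0.56 ≈ 15471.

15471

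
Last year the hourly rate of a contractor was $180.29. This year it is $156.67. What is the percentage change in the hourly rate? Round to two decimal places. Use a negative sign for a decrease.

-13.10%

Change: $156.67 − $180.29 = -$23.62.
Relative to the original: -$23.62 ÷ $180.29 ≈ -13.10%.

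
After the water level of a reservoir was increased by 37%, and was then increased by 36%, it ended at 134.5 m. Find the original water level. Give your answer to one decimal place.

72.2 m

The overall multiplier applied was 1.37 × 1.36 = 1.8632.
So the original water level was 134.5 ÷ 1.8632 ≈ 72.2 m.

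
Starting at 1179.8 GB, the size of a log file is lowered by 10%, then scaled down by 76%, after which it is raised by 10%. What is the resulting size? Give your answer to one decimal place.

280.3 GB

Each change multiplies by a factor: 0.9 × 0.24 × 1.1 = 0.2376.
1179.8 × 0.2376 = 280.32048 ≈ 280.3.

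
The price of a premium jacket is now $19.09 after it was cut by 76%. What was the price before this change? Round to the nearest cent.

The overall multiplier applied was 0.24.
So the original price was $19.09 ÷ 0.24 ≈ $79.54.

$79.54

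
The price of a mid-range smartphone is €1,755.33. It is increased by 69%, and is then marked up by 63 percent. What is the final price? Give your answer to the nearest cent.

Apply the 69% increase: €1,755.33 × 1.69 = €2966.5077.
Apply the 63% increase: €2966.5077 × 1.63 = €4835.407551 ≈ €4,835.41.

€4,835.41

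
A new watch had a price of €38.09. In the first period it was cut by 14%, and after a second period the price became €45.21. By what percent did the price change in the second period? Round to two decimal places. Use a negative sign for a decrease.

After the first period: €38.09 × 0.86 = €32.7574.
Second-period multiplier: €45.21 ÷ €32.7574 ≈ 1.380146.
That is a change of 38.01%.

38.01%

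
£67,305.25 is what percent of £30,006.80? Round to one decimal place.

224.3%

£67,305.25 ÷ £30,006.80 ≈ 224.3%.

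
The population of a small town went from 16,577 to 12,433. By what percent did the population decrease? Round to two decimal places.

Change: 12,433 − 16,577 = -4,144.
Relative to the original: -4,144 ÷ 16,577 ≈ -25.00%.
So the population decreased by 25.00%.

25.00%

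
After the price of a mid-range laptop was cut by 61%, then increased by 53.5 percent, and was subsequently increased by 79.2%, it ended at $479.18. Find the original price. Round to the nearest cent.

The overall multiplier applied was 0.39 × 1.535 × 1.792 = 1.0727808.
So the original price was $479.18 ÷ 1.0727808 ≈ $446.67.

$446.67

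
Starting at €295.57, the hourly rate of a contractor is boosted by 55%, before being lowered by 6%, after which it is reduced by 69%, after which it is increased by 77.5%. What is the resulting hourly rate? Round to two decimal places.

Each change multiplies by a factor: 1.55 × 0.94 × 0.31 × 1.775 = 0.80171425.
€295.57 × 0.80171425 = €236.9626808725 ≈ €236.96.

€236.96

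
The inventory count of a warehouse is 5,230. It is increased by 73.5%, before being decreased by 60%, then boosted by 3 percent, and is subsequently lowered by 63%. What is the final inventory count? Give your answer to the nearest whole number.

1,383

After the 73.5% increase: 5,230 × 1.735 = 9074.05.
After the 60% decrease: 9074.05 × 0.4 = 3629.62.
3% increase: 3629.62 × 1.03 = 3738.5086.
After the 63% decrease: 3738.5086 × 0.37 = 1383.248182 ≈ 1,383.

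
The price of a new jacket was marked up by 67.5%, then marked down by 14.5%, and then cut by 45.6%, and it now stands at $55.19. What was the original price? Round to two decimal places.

The overall multiplier applied was 1.675 × 0.855 × 0.544 = 0.779076.
So the original price was $55.19 ÷ 0.779076 ≈ $70.84.

$70.84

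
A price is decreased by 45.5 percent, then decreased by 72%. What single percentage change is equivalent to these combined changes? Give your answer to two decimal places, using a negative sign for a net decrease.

-84.74%

The combined multiplier is 0.545 × 0.28 = 0.1526.
That corresponds to a decrease of 84.74%.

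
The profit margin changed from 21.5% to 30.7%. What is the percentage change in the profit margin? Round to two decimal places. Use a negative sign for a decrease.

42.79%

The change is 30.7 − 21.5 = 9.2 percentage points.
Relative to the original 21.5%, that is 9.2 ÷ 21.5 ≈ 42.79%.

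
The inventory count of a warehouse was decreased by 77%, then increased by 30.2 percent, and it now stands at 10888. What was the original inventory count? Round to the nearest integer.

36359

Undoing the 30.2% increase: 10888 ÷ 1.302 ≈ 8362.519201.
Undoing the 77% decrease: 8362.519201 ÷ 0.23 ≈ 36359.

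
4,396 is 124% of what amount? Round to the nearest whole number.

4,396 ÷ 1.24 ≈ 3,545.

3,545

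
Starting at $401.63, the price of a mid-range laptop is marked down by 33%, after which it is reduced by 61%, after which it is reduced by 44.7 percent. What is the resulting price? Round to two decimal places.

$58.04

Apply the 33% decrease: $401.63 × 0.67 = $269.0921.
After the 61% decrease: $269.0921 × 0.39 = $104.945919.
44.7% decrease: $104.945919 × 0.553 = $58.035093207 ≈ $58.04.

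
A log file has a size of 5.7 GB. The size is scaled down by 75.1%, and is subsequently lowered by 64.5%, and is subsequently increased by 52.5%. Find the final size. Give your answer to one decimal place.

75.1% decrease: 5.7 × 0.249 = 1.4193.
64.5% decrease: 1.4193 × 0.355 = 0.5038515.
After the 52.5% increase: 0.5038515 × 1.525 = 0.7683735375 ≈ 0.8.

0.8 GB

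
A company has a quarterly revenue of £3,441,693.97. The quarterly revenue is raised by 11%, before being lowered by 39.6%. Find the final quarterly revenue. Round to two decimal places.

£2,307,449.31

After the 11% increase: £3,441,693.97 × 1.11 = £3820280.3067.
39.6% decrease: £3820280.3067 × 0.604 = £2307449.3052468 ≈ £2,307,449.31.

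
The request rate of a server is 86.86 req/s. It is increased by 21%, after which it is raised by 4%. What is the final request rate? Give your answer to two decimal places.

109.30 req/s

21% increase: 86.86 × 1.21 = 105.1006.
After the 4% increase: 105.1006 × 1.04 = 109.304624 ≈ 109.30.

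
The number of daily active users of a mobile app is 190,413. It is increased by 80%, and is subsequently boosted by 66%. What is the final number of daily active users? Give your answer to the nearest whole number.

568,954

Each change multiplies by a factor: 1.8 × 1.66 = 2.988.
190,413 × 2.988 = 568954.044 ≈ 568,954.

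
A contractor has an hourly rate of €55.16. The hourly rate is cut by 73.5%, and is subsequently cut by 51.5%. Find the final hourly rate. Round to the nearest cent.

Each change multiplies by a factor: 0.265 × 0.485 = 0.128525.
€55.16 × 0.128525 = €7.089439 ≈ €7.09.

€7.09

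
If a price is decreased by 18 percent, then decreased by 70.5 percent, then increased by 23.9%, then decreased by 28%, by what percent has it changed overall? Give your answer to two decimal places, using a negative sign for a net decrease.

An 18% decrease multiplies by 0.82.
Then a 70.5% decrease: 0.82 × 0.295 = 0.2419.
Then a 23.9% increase: 0.2419 × 1.239 = 0.2997141.
Then a 28% decrease: 0.2997141 × 0.72 = 0.215794152.
Overall factor 0.215794152, i.e. -78.42%.

-78.42%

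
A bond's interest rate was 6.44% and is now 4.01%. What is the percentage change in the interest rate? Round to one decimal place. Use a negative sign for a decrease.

-37.7%

The change is 4.01 − 6.44 = -2.43 percentage points.
Relative to the original 6.44%, that is -2.43 ÷ 6.44 ≈ -37.7%.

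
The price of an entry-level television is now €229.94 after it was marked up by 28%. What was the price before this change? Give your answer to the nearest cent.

€179.64

The overall multiplier applied was 1.28.
So the original price was €229.94 ÷ 1.28 ≈ €179.64.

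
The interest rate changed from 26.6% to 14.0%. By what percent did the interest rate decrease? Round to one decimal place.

The change is 14.0 − 26.6 = -12.6 percentage points.
Relative to the original 26.6%, that is -12.6 ÷ 26.6 ≈ -47.4%.
So the interest rate fell by 47.4%.

47.4%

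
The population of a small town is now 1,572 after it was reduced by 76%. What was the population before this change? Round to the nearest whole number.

The overall multiplier applied was 0.24.
So the original population was 1,572 ÷ 0.24 = 6,550.

6,550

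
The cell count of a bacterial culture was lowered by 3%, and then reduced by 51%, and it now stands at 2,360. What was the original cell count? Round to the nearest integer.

Undoing the 51% decrease: 2,360 ÷ 0.49 ≈ 4816.326531.
Undoing the 3% decrease: 4816.326531 ÷ 0.97 ≈ 4,965.

4,965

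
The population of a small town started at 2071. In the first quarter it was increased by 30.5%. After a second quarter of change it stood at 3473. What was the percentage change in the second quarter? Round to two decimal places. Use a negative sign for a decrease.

After the first quarter: 2071 × 1.305 = 2702.655.
Second-quarter multiplier: 3473 ÷ 2702.655 ≈ 1.285033.
That is a change of 28.50%.

28.50%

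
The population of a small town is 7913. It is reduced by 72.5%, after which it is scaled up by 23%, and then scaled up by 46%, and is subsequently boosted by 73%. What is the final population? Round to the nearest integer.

6760

Apply the 72.5% decrease: 7913 × 0.275 = 2176.075.
Apply the 23% increase: 2176.075 × 1.23 = 2676.57225.
After the 46% increase: 2676.57225 × 1.46 = 3907.795485.
After the 73% increase: 3907.795485 × 1.73 = 6760.48618905 ≈ 6760.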